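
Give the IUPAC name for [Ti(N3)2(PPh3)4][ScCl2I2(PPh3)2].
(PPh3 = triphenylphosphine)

Both ions are complex: the cation is named first with the plain metal name, the anion second with the -ate form; each ion's ligands are alphabetised independently.
Scandium is always +3 in its complexes; the anion's ligand charges sum to -4, so the complex anion is 1−.
A 1:1 salt means the cation carries the equal and opposite charge, 1+.
Cation: ligand charges sum to -2; for the ion to be 1+, Ti = +3.

diazidotetrakis(triphenylphosphine)titanium(III) dichlorodiiodobis(triphenylphosphine)scandate(III)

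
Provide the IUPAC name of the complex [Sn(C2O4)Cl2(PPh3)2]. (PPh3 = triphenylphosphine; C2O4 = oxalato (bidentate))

There is no counter-ion, so the complex is neutral overall.
Ligand charges: 2×triphenylphosphine (neutral), 2×chloro (-1 each), 1×oxalato (-2 each); total -4. So Sn + (-4) = 0, giving Sn = +4.
Ligands are named alphabetically: chloro before oxalato before triphenylphosphine.

dichlorooxalatobis(triphenylphosphine)tin(IV)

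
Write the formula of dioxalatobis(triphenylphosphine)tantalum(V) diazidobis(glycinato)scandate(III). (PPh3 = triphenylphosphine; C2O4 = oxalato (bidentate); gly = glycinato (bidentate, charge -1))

[Ta(C2O4)2(PPh3)2][Sc(gly)2(N3)2]

Cation [Ta…]: ligand charges -4, Ta(V) ⇒ ion charge 1+.
Anion [Sc…]: ligand charges -4, Sc(III) ⇒ ion charge 1−.
One 1+ cation balances one 1− anion.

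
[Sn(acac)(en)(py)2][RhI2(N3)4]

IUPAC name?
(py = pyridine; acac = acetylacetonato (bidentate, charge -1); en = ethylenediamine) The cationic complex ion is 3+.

(acetylacetonato)(ethylenediamine)bis(pyridine)tin(IV) tetraazidodiiodorhodate(III)

The complex cation is given as 3+; its ligand charges sum to -1, so Sn = +4.
A 1:1 salt means the anion carries the equal and opposite charge, 3−.
Anion: ligand charges sum to -6; for the ion to be 3−, Rh = +3.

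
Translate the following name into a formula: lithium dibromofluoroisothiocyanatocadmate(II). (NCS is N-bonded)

Li2[CdBr2F(NCS)]

Ligands: 1 isothiocyanato (NCS, -1), 2 bromo (Br, -1), 1 fluoro (F, -1). Ligand charge sum = -4.
With Cd in oxidation state +2, the complex ion is [Cd...]^2−.
Charge balance with lithium (+1) requires 1 complex ion per 2 lithium.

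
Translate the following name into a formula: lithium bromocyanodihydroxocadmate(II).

Ligands: 1 bromo (Br, -1), 1 cyano (CN, -1), 2 hydroxo (OH, -1). Ligand charge sum = -4.
Charge balance with lithium (+1) requires 1 complex ion per 2 lithium.

Li2[CdBr(CN)(OH)2]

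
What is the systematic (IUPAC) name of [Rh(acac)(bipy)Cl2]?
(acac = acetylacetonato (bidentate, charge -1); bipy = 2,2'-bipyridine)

(acetylacetonato)(2,2'-bipyridine)dichlororhodium(III)

There is no counter-ion, so the complex is neutral overall.
Ligand charges: 1×acetylacetonato (-1 each), 1×2,2'-bipyridine (neutral), 2×chloro (-1 each); total -3. So Rh + (-3) = 0, giving Rh = +3.
Ligands are named alphabetically: acetylacetonato before bipyridine before chloro.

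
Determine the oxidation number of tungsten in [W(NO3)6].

No counter-ion: the bracketed complex is neutral.
Ligand charges: 6×NO3 = -6; sum -6.
W + (-6) = 0 ⇒ W is +6.

+6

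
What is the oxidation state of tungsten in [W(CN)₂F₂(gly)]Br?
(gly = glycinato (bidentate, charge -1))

+6

1 bromide outside the brackets (-1 each) → the complex ion is 1+.
Ligand charges: 1×gly = -1; 2×F = -2; 2×CN = -2; sum -5.
W + (-5) = 1+ ⇒ W is +6.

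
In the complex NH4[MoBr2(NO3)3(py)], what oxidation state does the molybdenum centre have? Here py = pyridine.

1 ammonium outside the brackets (+1 each) → the complex ion is 1−.
Ligand charges: 3×NO3 = -3; 2×Br = -2; 1×py neutral; sum -5.
Mo + (-5) = 1− ⇒ Mo is +4.

+4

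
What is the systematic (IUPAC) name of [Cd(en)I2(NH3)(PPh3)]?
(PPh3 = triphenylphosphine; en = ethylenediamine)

ammine(ethylenediamine)diiodo(triphenylphosphine)cadmium(II)

There is no counter-ion, so the complex is neutral overall.
Ligand charges: 1×ammine (neutral), 1×triphenylphosphine (neutral), 2×iodo (-1 each), 1×ethylenediamine (neutral); total -2. So Cd + (-2) = 0, giving Cd = +2.
Ligands are named alphabetically: ammine before ethylenediamine before iodo before triphenylphosphine.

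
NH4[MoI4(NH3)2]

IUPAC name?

ammonium diamminetetraiodomolybdate(III)

The 1 ammonium counter-ion carries a total charge of +1, so each complex ion is 1−.
Ligand charges: 2×ammine (neutral), 4×iodo (-1 each); total -4. So Mo + (-4) = 1−, giving Mo = +3.
Ligands are named alphabetically: ammine before iodo.
The complex ion is anionic, so molybdenum takes the -ate form molybdate(III).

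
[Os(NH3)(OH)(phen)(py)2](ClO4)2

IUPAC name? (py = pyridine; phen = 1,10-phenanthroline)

The 2 perchlorate counter-ions carry a total charge of -2, so each complex ion is 2+.
Ligand charges: 2×pyridine (neutral), 1×ammine (neutral), 1×1,10-phenanthroline (neutral), 1×hydroxo (-1 each); total -1. So Os + (-1) = 2+, giving Os = +3.
Ligands are named alphabetically: ammine before hydroxo before phenanthroline before pyridine.

amminehydroxo(1,10-phenanthroline)bis(pyridine)osmium(III) perchlorate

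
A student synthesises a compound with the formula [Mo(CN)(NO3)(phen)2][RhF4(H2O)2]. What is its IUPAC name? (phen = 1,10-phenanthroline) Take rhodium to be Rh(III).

Rh is given as +3; the anion's ligand charges sum to -4, so the complex anion is 1−.
A 1:1 salt means the cation carries the equal and opposite charge, 1+.
Cation: ligand charges sum to -2; for the ion to be 1+, Mo = +3.

cyanonitratobis(1,10-phenanthroline)molybdenum(III) diaquatetrafluororhodate(III)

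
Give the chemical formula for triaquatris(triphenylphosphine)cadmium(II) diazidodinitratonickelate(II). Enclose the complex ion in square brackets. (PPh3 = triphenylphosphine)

Cation [Cd…]: ligand charges 0, Cd(II) ⇒ ion charge 2+.
Anion [Ni…]: ligand charges -4, Ni(II) ⇒ ion charge 2−.

[Cd(H2O)3(PPh3)3][Ni(N3)2(NO3)2]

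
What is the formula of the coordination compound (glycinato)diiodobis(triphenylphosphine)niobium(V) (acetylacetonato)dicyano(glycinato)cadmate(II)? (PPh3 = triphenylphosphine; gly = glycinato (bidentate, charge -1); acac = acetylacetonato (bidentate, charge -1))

[Nb(gly)I2(PPh3)2][Cd(acac)(CN)2(gly)]

Cation [Nb…]: ligand charges -3, Nb(V) ⇒ ion charge 2+.
Anion [Cd…]: ligand charges -4, Cd(II) ⇒ ion charge 2−.
One 2+ cation balances one 2− anion.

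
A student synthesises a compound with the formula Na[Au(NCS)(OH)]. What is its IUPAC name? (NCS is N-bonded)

The 1 sodium counter-ion carries a total charge of +1, so each complex ion is 1−.
Ligand charges: 1×isothiocyanato (-1 each), 1×hydroxo (-1 each); total -2. So Au + (-2) = 1−, giving Au = +1.
The complex ion is anionic, so gold takes the -ate form aurate(I).

sodium hydroxoisothiocyanatoaurate(I)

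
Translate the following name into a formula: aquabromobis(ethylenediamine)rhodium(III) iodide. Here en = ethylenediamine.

[RhBr(en)2(H2O)]I2

Ligands: 1 aqua (H2O, neutral), 1 bromo (Br, -1), 2 ethylenediamine (en, neutral). Ligand charge sum = -1.
Charge balance with iodide (-1) requires 1 complex ion per 2 iodide.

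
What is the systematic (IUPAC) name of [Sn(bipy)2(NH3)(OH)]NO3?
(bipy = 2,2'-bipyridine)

amminebis(2,2'-bipyridine)hydroxotin(II) nitrate

The 1 nitrate counter-ion carries a total charge of -1, so each complex ion is 1+.
Ligand charges: 1×hydroxo (-1 each), 1×ammine (neutral), 2×2,2'-bipyridine (neutral); total -1. So Sn + (-1) = 1+, giving Sn = +2.
Ligands are named alphabetically: ammine before bipyridine before hydroxo.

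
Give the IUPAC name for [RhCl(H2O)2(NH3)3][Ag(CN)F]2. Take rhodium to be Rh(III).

triamminediaquachlororhodium(III) cyanofluoroargentate(I)

Rh is given as +3; the cation's ligand charges sum to -1, so the complex cation is 2+.
With 2 anions per cation, each anion must be 2/2 = 1−.
Anion: ligand charges sum to -2; for the ion to be 1−, Ag = +1.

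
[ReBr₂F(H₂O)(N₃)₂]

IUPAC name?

aquadiazidodibromofluororhenium(V)

There is no counter-ion, so the complex is neutral overall.
Ligand charges: 1×fluoro (-1 each), 1×aqua (neutral), 2×azido (-1 each), 2×bromo (-1 each); total -5. So Re + (-5) = 0, giving Re = +5.
Ligands are named alphabetically: aqua before azido before bromo before fluoro.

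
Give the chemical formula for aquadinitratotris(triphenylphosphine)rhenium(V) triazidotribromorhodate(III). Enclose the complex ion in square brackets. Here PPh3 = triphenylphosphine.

[Re(H2O)(NO3)2(PPh3)3][RhBr3(N3)3]

Cation [Re…]: ligand charges -2, Re(V) ⇒ ion charge 3+.
Anion [Rh…]: ligand charges -6, Rh(III) ⇒ ion charge 3−.
One 3+ cation balances one 3− anion.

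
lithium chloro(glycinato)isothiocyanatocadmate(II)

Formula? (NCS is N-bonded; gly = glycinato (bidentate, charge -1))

Li[CdCl(gly)(NCS)]

Ligands: 1 isothiocyanato (NCS, -1), 1 glycinato (gly, -1), 1 chloro (Cl, -1). Ligand charge sum = -3.
With Cd in oxidation state +2, the complex ion is [Cd...]^1−.
Charge balance with lithium (+1) requires 1 complex ion per 1 lithium.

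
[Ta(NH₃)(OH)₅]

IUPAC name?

amminepentahydroxotantalum(V)

There is no counter-ion, so the complex is neutral overall.
Ligand charges: 1×ammine (neutral), 5×hydroxo (-1 each); total -5. So Ta + (-5) = 0, giving Ta = +5.
Ligands are named alphabetically: ammine before hydroxo.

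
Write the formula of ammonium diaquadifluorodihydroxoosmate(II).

Ligands: 2 aqua (H2O, neutral), 2 hydroxo (OH, -1), 2 fluoro (F, -1). Ligand charge sum = -4.
Charge balance with ammonium (+1) requires 1 complex ion per 2 ammonium.

(NH4)2[OsF2(H2O)2(OH)2]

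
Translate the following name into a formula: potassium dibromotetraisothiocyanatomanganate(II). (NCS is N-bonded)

K4[MnBr2(NCS)4]

Ligands: 4 isothiocyanato (NCS, -1), 2 bromo (Br, -1). Ligand charge sum = -6.
Charge balance with potassium (+1) requires 1 complex ion per 4 potassium.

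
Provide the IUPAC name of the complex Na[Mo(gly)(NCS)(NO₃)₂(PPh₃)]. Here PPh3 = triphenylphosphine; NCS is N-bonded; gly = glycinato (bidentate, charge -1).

The 1 sodium counter-ion carries a total charge of +1, so each complex ion is 1−.
Ligand charges: 2×nitrato (-1 each), 1×triphenylphosphine (neutral), 1×isothiocyanato (-1 each), 1×glycinato (-1 each); total -4. So Mo + (-4) = 1−, giving Mo = +3.
Ligands are named alphabetically: glycinato before isothiocyanato before nitrato before triphenylphosphine.
The complex ion is anionic, so molybdenum takes the -ate form molybdate(III).

sodium (glycinato)isothiocyanatodinitrato(triphenylphosphine)molybdate(III)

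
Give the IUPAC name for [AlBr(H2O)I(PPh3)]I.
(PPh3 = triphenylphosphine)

The 1 iodide counter-ion carries a total charge of -1, so each complex ion is 1+.
Ligand charges: 1×triphenylphosphine (neutral), 1×iodo (-1 each), 1×bromo (-1 each), 1×aqua (neutral); total -2. So Al + (-2) = 1+, giving Al = +3.
Ligands are named alphabetically: aqua before bromo before iodo before triphenylphosphine.

aquabromoiodo(triphenylphosphine)aluminium(III) iodide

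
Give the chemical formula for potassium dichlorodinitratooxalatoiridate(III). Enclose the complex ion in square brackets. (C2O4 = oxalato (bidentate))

K3[Ir(C2O4)Cl2(NO3)2]

Ligands: 2 nitrato (NO3, -1), 1 oxalato (C2O4, -2), 2 chloro (Cl, -1). Ligand charge sum = -6.
Charge balance with potassium (+1) requires 1 complex ion per 3 potassium.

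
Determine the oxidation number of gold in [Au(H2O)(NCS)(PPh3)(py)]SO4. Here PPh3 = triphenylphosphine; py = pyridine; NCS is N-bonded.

1 sulfate outside the brackets (-2 each) → the complex ion is 2+.
Ligand charges: 1×H2O neutral; 1×PPh3 neutral; 1×py neutral; 1×NCS = -1; sum -1.
Au + (-1) = 2+ ⇒ Au is +3.

+3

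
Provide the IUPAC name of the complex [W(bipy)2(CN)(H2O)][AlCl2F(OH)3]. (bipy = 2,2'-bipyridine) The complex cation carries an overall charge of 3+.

The complex cation is given as 3+; its ligand charges sum to -1, so W = +4.
A 1:1 salt means the anion carries the equal and opposite charge, 3−.
Anion: ligand charges sum to -6; for the ion to be 3−, Al = +3.

aquabis(2,2'-bipyridine)cyanotungsten(IV) dichlorofluorotrihydroxoaluminate(III)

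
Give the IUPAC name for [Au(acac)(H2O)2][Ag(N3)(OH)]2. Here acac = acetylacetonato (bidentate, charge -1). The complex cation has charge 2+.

(acetylacetonato)diaquagold(III) azidohydroxoargentate(I)

Both ions are complex: the cation is named first with the plain metal name, the anion second with the -ate form; each ion's ligands are alphabetised independently.
The complex cation is given as 2+; its ligand charges sum to -1, so Au = +3.
With 2 anions per cation, each anion must be 2/2 = 1−.
Anion: ligand charges sum to -2; for the ion to be 1−, Ag = +1.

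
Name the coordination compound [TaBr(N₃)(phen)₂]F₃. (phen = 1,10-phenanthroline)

azidobromobis(1,10-phenanthroline)tantalum(V) fluoride

The 3 fluoride counter-ions carry a total charge of -3, so each complex ion is 3+.
Ligand charges: 1×azido (-1 each), 2×1,10-phenanthroline (neutral), 1×bromo (-1 each); total -2. So Ta + (-2) = 3+, giving Ta = +5.
Ligands are named alphabetically: azido before bromo before phenanthroline.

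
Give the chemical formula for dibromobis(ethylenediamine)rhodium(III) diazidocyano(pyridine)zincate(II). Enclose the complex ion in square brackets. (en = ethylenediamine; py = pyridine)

Cation [Rh…]: ligand charges -2, Rh(III) ⇒ ion charge 1+.
Anion [Zn…]: ligand charges -3, Zn(II) ⇒ ion charge 1−.
One 1+ cation balances one 1− anion.

[RhBr2(en)2][Zn(CN)(N3)2(py)]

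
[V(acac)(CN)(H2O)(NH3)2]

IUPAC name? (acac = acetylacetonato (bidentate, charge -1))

There is no counter-ion, so the complex is neutral overall.
Ligand charges: 1×cyano (-1 each), 1×aqua (neutral), 1×acetylacetonato (-1 each), 2×ammine (neutral); total -2. So V + (-2) = 0, giving V = +2.
Ligands are named alphabetically: acetylacetonato before ammine before aqua before cyano.

(acetylacetonato)diammineaquacyanovanadium(II)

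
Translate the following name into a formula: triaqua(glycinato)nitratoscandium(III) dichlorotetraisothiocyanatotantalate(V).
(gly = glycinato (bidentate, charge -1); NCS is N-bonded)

[Sc(gly)(H2O)3(NO3)][TaCl2(NCS)4]

Cation [Sc…]: ligand charges -2, Sc(III) ⇒ ion charge 1+.
Anion [Ta…]: ligand charges -6, Ta(V) ⇒ ion charge 1−.
One 1+ cation balances one 1− anion.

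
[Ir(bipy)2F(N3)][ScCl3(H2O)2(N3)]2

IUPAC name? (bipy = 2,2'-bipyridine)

Both ions are complex: the cation is named first with the plain metal name, the anion second with the -ate form; each ion's ligands are alphabetised independently.
Scandium is always +3 in its complexes; the anion's ligand charges sum to -4, so the complex anion is 1−.
With 2 anions per cation, the cation must be 2×1 = 2+.
Cation: ligand charges sum to -2; for the ion to be 2+, Ir = +4.

azidobis(2,2'-bipyridine)fluoroiridium(IV) diaquaazidotrichloroscandate(III)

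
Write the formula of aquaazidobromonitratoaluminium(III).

Ligands: 1 azido (N3, -1), 1 aqua (H2O, neutral), 1 bromo (Br, -1), 1 nitrato (NO3, -1). Ligand charge sum = -3.
With Al in oxidation state +3, the complex ion is [Al...].

[AlBr(H2O)(N3)(NO3)]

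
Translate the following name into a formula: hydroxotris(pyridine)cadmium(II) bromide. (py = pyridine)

[Cd(OH)(py)3]Br

Ligands: 3 pyridine (py, neutral), 1 hydroxo (OH, -1). Ligand charge sum = -1.
With Cd in oxidation state +2, the complex ion is [Cd...]^1+.
Charge balance with bromide (-1) requires 1 complex ion per 1 bromide.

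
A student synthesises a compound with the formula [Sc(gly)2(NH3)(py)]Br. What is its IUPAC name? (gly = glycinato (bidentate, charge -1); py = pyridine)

amminebis(glycinato)(pyridine)scandium(III) bromide

The 1 bromide counter-ion carries a total charge of -1, so each complex ion is 1+.
Ligand charges: 1×ammine (neutral), 2×glycinato (-1 each), 1×pyridine (neutral); total -2. So Sc + (-2) = 1+, giving Sc = +3.
Ligands are named alphabetically: ammine before glycinato before pyridine.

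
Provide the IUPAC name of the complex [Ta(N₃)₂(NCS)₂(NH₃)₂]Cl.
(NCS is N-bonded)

The 1 chloride counter-ion carries a total charge of -1, so each complex ion is 1+.
Ligand charges: 2×isothiocyanato (-1 each), 2×ammine (neutral), 2×azido (-1 each); total -4. So Ta + (-4) = 1+, giving Ta = +5.
Ligands are named alphabetically: ammine before azido before isothiocyanato.

diamminediazidodiisothiocyanatotantalum(V) chloride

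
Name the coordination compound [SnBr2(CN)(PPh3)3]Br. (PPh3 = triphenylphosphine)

The 1 bromide counter-ion carries a total charge of -1, so each complex ion is 1+.
Ligand charges: 2×bromo (-1 each), 3×triphenylphosphine (neutral), 1×cyano (-1 each); total -3. So Sn + (-3) = 1+, giving Sn = +4.
Ligands are named alphabetically: bromo before cyano before triphenylphosphine.

dibromocyanotris(triphenylphosphine)tin(IV) bromide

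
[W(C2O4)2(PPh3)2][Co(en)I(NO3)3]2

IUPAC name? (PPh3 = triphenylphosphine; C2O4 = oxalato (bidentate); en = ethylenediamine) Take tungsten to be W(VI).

dioxalatobis(triphenylphosphine)tungsten(VI) (ethylenediamine)iodotrinitratocobaltate(III)

W is given as +6; the cation's ligand charges sum to -4, so the complex cation is 2+.
With 2 anions per cation, each anion must be 2/2 = 1−.
Anion: ligand charges sum to -4; for the ion to be 1−, Co = +3.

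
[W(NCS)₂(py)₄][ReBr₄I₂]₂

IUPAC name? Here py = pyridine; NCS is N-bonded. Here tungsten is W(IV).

Both ions are complex: the cation is named first with the plain metal name, the anion second with the -ate form; each ion's ligands are alphabetised independently.
W is given as +4; the cation's ligand charges sum to -2, so the complex cation is 2+.
With 2 anions per cation, each anion must be 2/2 = 1−.
Anion: ligand charges sum to -6; for the ion to be 1−, Re = +5.

diisothiocyanatotetrakis(pyridine)tungsten(IV) tetrabromodiiodorhenate(V)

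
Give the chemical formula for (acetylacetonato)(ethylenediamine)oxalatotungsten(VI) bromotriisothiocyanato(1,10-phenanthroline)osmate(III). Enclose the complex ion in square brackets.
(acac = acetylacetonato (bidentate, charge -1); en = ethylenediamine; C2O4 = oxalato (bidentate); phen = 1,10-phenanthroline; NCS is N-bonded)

[W(acac)(C2O4)(en)][OsBr(NCS)3(phen)]3

Cation [W…]: ligand charges -3, W(VI) ⇒ ion charge 3+.
Anion [Os…]: ligand charges -4, Os(III) ⇒ ion charge 1−.
One 3+ cation requires 3 of the 1− anion.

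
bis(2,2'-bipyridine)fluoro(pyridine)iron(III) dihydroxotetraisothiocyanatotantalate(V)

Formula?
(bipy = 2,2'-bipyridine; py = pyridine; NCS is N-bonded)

[Fe(bipy)2F(py)][Ta(NCS)4(OH)2]2

Cation [Fe…]: ligand charges -1, Fe(III) ⇒ ion charge 2+.
Anion [Ta…]: ligand charges -6, Ta(V) ⇒ ion charge 1−.
One 2+ cation requires 2 of the 1− anion.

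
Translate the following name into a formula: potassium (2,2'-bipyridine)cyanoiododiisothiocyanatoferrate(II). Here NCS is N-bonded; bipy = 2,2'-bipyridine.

K2[Fe(bipy)(CN)I(NCS)2]

Ligands: 1 iodo (I, -1), 2 isothiocyanato (NCS, -1), 1 2,2'-bipyridine (bipy, neutral), 1 cyano (CN, -1). Ligand charge sum = -4.
With Fe in oxidation state +2, the complex ion is [Fe...]^2−.
Charge balance with potassium (+1) requires 1 complex ion per 2 potassium.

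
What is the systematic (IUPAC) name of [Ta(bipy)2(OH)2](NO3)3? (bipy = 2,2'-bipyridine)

The 3 nitrate counter-ions carry a total charge of -3, so each complex ion is 3+.
Ligand charges: 2×2,2'-bipyridine (neutral), 2×hydroxo (-1 each); total -2. So Ta + (-2) = 3+, giving Ta = +5.
Ligands are named alphabetically: bipyridine before hydroxo.

bis(2,2'-bipyridine)dihydroxotantalum(V) nitrate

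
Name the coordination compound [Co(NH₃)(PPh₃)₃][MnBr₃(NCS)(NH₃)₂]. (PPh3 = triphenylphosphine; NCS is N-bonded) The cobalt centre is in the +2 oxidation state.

Both ions are complex: the cation is named first with the plain metal name, the anion second with the -ate form; each ion's ligands are alphabetised independently.
Co is given as +2; the cation's ligand charges sum to 0, so the complex cation is 2+.
A 1:1 salt means the anion carries the equal and opposite charge, 2−.
Anion: ligand charges sum to -4; for the ion to be 2−, Mn = +2.

amminetris(triphenylphosphine)cobalt(II) diamminetribromoisothiocyanatomanganate(II)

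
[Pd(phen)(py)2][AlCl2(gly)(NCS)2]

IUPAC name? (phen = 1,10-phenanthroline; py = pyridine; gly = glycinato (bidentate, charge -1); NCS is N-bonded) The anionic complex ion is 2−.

(1,10-phenanthroline)bis(pyridine)palladium(II) dichloro(glycinato)diisothiocyanatoaluminate(III)

The complex anion is given as 2−; its ligand charges sum to -5, so Al = +3.
A 1:1 salt means the cation carries the equal and opposite charge, 2+.
Cation: ligand charges sum to 0; for the ion to be 2+, Pd = +2.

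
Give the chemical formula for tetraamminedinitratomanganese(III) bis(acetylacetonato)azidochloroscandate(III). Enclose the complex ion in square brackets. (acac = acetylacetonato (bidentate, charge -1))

Cation [Mn…]: ligand charges -2, Mn(III) ⇒ ion charge 1+.
Anion [Sc…]: ligand charges -4, Sc(III) ⇒ ion charge 1−.

[Mn(NH3)4(NO3)2][Sc(acac)2Cl(N3)]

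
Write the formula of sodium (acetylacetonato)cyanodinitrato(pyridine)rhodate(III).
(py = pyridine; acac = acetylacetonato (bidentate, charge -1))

Ligands: 1 cyano (CN, -1), 2 nitrato (NO3, -1), 1 pyridine (py, neutral), 1 acetylacetonato (acac, -1). Ligand charge sum = -4.
Charge balance with sodium (+1) requires 1 complex ion per 1 sodium.

Na[Rh(acac)(CN)(NO3)2(py)]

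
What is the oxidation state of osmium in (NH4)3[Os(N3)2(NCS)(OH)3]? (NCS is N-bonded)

3 ammonium outside the brackets (+1 each) → the complex ion is 3−.
Ligand charges: 2×N3 = -2; 1×NCS = -1; 3×OH = -3; sum -6.
Os + (-6) = 3− ⇒ Os is +3.

+3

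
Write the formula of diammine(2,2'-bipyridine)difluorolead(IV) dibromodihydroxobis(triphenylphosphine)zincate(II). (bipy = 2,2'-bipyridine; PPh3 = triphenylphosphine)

Cation [Pb…]: ligand charges -2, Pb(IV) ⇒ ion charge 2+.
Anion [Zn…]: ligand charges -4, Zn(II) ⇒ ion charge 2−.

[Pb(bipy)F2(NH3)2][ZnBr2(OH)2(PPh3)2]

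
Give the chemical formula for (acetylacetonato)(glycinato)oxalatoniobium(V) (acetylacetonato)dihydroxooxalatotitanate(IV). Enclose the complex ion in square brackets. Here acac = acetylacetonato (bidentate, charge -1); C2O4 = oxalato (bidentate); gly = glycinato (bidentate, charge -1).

[Nb(acac)(C2O4)(gly)][Ti(acac)(C2O4)(OH)2]

Cation [Nb…]: ligand charges -4, Nb(V) ⇒ ion charge 1+.
Anion [Ti…]: ligand charges -5, Ti(IV) ⇒ ion charge 1−.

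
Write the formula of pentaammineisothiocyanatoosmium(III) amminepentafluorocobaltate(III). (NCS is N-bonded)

[Os(NCS)(NH3)5][CoF5(NH3)]

Cation [Os…]: ligand charges -1, Os(III) ⇒ ion charge 2+.
Anion [Co…]: ligand charges -5, Co(III) ⇒ ion charge 2−.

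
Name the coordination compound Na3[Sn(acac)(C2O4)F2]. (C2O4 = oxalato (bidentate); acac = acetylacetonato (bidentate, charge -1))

The 3 sodium counter-ions carry a total charge of +3, so each complex ion is 3−.
Ligand charges: 1×oxalato (-2 each), 1×acetylacetonato (-1 each), 2×fluoro (-1 each); total -5. So Sn + (-5) = 3−, giving Sn = +2.
The complex ion is anionic, so tin takes the -ate form stannate(II).

sodium (acetylacetonato)difluorooxalatostannate(II)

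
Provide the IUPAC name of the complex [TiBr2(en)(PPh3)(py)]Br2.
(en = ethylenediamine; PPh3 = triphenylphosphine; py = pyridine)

The 2 bromide counter-ions carry a total charge of -2, so each complex ion is 2+.
Ligand charges: 2×bromo (-1 each), 1×ethylenediamine (neutral), 1×triphenylphosphine (neutral), 1×pyridine (neutral); total -2. So Ti + (-2) = 2+, giving Ti = +4.
Ligands are named alphabetically: bromo before ethylenediamine before pyridine before triphenylphosphine.

dibromo(ethylenediamine)(pyridine)(triphenylphosphine)titanium(IV) bromide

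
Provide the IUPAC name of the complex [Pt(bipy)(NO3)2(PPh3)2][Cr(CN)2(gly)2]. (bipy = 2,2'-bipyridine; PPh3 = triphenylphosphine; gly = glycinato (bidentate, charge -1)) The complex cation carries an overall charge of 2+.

Both ions are complex: the cation is named first with the plain metal name, the anion second with the -ate form; each ion's ligands are alphabetised independently.
The complex cation is given as 2+; its ligand charges sum to -2, so Pt = +4.
A 1:1 salt means the anion carries the equal and opposite charge, 2−.
Anion: ligand charges sum to -4; for the ion to be 2−, Cr = +2.

(2,2'-bipyridine)dinitratobis(triphenylphosphine)platinum(IV) dicyanobis(glycinato)chromate(II)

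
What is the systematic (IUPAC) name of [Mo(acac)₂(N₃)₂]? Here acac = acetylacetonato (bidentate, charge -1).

bis(acetylacetonato)diazidomolybdenum(IV)

There is no counter-ion, so the complex is neutral overall.
Ligand charges: 2×azido (-1 each), 2×acetylacetonato (-1 each); total -4. So Mo + (-4) = 0, giving Mo = +4.
Ligands are named alphabetically: acetylacetonato before azido.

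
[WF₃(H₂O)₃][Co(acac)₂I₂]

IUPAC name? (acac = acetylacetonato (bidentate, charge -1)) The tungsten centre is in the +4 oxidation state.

triaquatrifluorotungsten(IV) bis(acetylacetonato)diiodocobaltate(III)

Both ions are complex: the cation is named first with the plain metal name, the anion second with the -ate form; each ion's ligands are alphabetised independently.
W is given as +4; the cation's ligand charges sum to -3, so the complex cation is 1+.
A 1:1 salt means the anion carries the equal and opposite charge, 1−.
Anion: ligand charges sum to -4; for the ion to be 1−, Co = +3.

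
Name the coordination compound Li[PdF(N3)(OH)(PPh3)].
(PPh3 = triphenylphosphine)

lithium azidofluorohydroxo(triphenylphosphine)palladate(II)

The 1 lithium counter-ion carries a total charge of +1, so each complex ion is 1−.
Ligand charges: 1×triphenylphosphine (neutral), 1×hydroxo (-1 each), 1×fluoro (-1 each), 1×azido (-1 each); total -3. So Pd + (-3) = 1−, giving Pd = +2.
The complex ion is anionic, so palladium takes the -ate form palladate(II).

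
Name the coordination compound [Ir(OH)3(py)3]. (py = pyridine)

There is no counter-ion, so the complex is neutral overall.
Ligand charges: 3×hydroxo (-1 each), 3×pyridine (neutral); total -3. So Ir + (-3) = 0, giving Ir = +3.
Ligands are named alphabetically: hydroxo before pyridine.

trihydroxotris(pyridine)iridium(III)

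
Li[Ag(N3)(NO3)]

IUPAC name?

lithium azidonitratoargentate(I)

The 1 lithium counter-ion carries a total charge of +1, so each complex ion is 1−.
Ligand charges: 1×nitrato (-1 each), 1×azido (-1 each); total -2. So Ag + (-2) = 1−, giving Ag = +1.
The complex ion is anionic, so silver takes the -ate form argentate(I).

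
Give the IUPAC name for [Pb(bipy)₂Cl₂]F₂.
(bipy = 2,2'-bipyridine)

The 2 fluoride counter-ions carry a total charge of -2, so each complex ion is 2+.
Ligand charges: 2×2,2'-bipyridine (neutral), 2×chloro (-1 each); total -2. So Pb + (-2) = 2+, giving Pb = +4.
Ligands are named alphabetically: bipyridine before chloro.

bis(2,2'-bipyridine)dichlorolead(IV) fluoride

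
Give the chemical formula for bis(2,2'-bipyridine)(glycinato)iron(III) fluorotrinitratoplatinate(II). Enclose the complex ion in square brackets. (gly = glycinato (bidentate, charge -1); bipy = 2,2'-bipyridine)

[Fe(bipy)2(gly)][PtF(NO3)3]

Cation [Fe…]: ligand charges -1, Fe(III) ⇒ ion charge 2+.
Anion [Pt…]: ligand charges -4, Pt(II) ⇒ ion charge 2−.
One 2+ cation balances one 2− anion.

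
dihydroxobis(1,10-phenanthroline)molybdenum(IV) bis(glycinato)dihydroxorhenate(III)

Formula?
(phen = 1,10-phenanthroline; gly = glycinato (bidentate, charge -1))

Cation [Mo…]: ligand charges -2, Mo(IV) ⇒ ion charge 2+.
Anion [Re…]: ligand charges -4, Re(III) ⇒ ion charge 1−.

[Mo(OH)2(phen)2][Re(gly)2(OH)2]2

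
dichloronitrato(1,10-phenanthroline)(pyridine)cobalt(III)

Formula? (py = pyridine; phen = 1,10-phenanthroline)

[CoCl2(NO3)(phen)(py)]

Ligands: 1 nitrato (NO3, -1), 2 chloro (Cl, -1), 1 pyridine (py, neutral), 1 1,10-phenanthroline (phen, neutral). Ligand charge sum = -3.
With Co in oxidation state +3, the complex ion is [Co...].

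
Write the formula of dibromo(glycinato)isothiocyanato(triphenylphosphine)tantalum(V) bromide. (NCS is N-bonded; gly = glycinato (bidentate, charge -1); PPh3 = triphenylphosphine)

[TaBr2(gly)(NCS)(PPh3)]Br

Ligands: 2 bromo (Br, -1), 1 isothiocyanato (NCS, -1), 1 glycinato (gly, -1), 1 triphenylphosphine (PPh3, neutral). Ligand charge sum = -4.
With Ta in oxidation state +5, the complex ion is [Ta...]^1+.
Charge balance with bromide (-1) requires 1 complex ion per 1 bromide.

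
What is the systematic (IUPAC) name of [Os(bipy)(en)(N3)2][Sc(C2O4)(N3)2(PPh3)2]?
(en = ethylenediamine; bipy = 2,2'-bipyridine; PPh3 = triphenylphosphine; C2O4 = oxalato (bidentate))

Both ions are complex: the cation is named first with the plain metal name, the anion second with the -ate form; each ion's ligands are alphabetised independently.
Scandium is always +3 in its complexes; the anion's ligand charges sum to -4, so the complex anion is 1−.
A 1:1 salt means the cation carries the equal and opposite charge, 1+.
Cation: ligand charges sum to -2; for the ion to be 1+, Os = +3.

diazido(2,2'-bipyridine)(ethylenediamine)osmium(III) diazidooxalatobis(triphenylphosphine)scandate(III)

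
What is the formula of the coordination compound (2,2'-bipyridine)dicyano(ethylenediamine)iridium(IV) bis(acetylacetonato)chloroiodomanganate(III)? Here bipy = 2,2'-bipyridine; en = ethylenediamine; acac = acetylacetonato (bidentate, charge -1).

Cation [Ir…]: ligand charges -2, Ir(IV) ⇒ ion charge 2+.
Anion [Mn…]: ligand charges -4, Mn(III) ⇒ ion charge 1−.
One 2+ cation requires 2 of the 1− anion.

[Ir(bipy)(CN)2(en)][Mn(acac)2ClI]2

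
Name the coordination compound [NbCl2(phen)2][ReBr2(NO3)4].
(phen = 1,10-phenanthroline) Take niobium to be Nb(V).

dichlorobis(1,10-phenanthroline)niobium(V) dibromotetranitratorhenate(III)

Nb is given as +5; the cation's ligand charges sum to -2, so the complex cation is 3+.
A 1:1 salt means the anion carries the equal and opposite charge, 3−.
Anion: ligand charges sum to -6; for the ion to be 3−, Re = +3.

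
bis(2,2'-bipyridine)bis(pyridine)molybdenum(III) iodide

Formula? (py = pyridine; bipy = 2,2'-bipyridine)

[Mo(bipy)2(py)2]I3

Ligands: 2 pyridine (py, neutral), 2 2,2'-bipyridine (bipy, neutral). Ligand charge sum = 0.
Charge balance with iodide (-1) requires 1 complex ion per 3 iodide.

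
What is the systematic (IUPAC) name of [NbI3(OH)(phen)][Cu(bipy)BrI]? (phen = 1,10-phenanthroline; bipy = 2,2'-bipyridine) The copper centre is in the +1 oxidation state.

Both ions are complex: the cation is named first with the plain metal name, the anion second with the -ate form; each ion's ligands are alphabetised independently.
Cu is given as +1; the anion's ligand charges sum to -2, so the complex anion is 1−.
A 1:1 salt means the cation carries the equal and opposite charge, 1+.
Cation: ligand charges sum to -4; for the ion to be 1+, Nb = +5.

hydroxotriiodo(1,10-phenanthroline)niobium(V) (2,2'-bipyridine)bromoiodocuprate(I)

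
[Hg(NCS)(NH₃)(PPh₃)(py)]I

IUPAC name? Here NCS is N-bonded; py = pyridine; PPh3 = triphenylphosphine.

The 1 iodide counter-ion carries a total charge of -1, so each complex ion is 1+.
Ligand charges: 1×ammine (neutral), 1×isothiocyanato (-1 each), 1×pyridine (neutral), 1×triphenylphosphine (neutral); total -1. So Hg + (-1) = 1+, giving Hg = +2.
Ligands are named alphabetically: ammine before isothiocyanato before pyridine before triphenylphosphine.

ammineisothiocyanato(pyridine)(triphenylphosphine)mercury(II) iodide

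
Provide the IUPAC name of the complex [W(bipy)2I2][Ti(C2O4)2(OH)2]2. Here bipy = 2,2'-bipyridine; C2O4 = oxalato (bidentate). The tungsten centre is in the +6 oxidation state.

bis(2,2'-bipyridine)diiodotungsten(VI) dihydroxodioxalatotitanate(IV)

Both ions are complex: the cation is named first with the plain metal name, the anion second with the -ate form; each ion's ligands are alphabetised independently.
W is given as +6; the cation's ligand charges sum to -2, so the complex cation is 4+.
With 2 anions per cation, each anion must be 4/2 = 2−.
Anion: ligand charges sum to -6; for the ion to be 2−, Ti = +4.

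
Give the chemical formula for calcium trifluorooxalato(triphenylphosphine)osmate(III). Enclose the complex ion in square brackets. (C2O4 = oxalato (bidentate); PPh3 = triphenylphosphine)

Ligands: 1 oxalato (C2O4, -2), 3 fluoro (F, -1), 1 triphenylphosphine (PPh3, neutral). Ligand charge sum = -5.
Charge balance with calcium (+2) requires 1 complex ion per 1 calcium.

Ca[Os(C2O4)F3(PPh3)]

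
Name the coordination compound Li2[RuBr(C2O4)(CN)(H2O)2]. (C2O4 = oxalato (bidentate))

The 2 lithium counter-ions carry a total charge of +2, so each complex ion is 2−.
Ligand charges: 1×bromo (-1 each), 1×cyano (-1 each), 2×aqua (neutral), 1×oxalato (-2 each); total -4. So Ru + (-4) = 2−, giving Ru = +2.
Ligands are named alphabetically: aqua before bromo before cyano before oxalato.
The complex ion is anionic, so ruthenium takes the -ate form ruthenate(II).

lithium diaquabromocyanooxalatoruthenate(II)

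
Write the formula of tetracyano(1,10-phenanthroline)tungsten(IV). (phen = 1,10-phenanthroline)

Ligands: 1 1,10-phenanthroline (phen, neutral), 4 cyano (CN, -1). Ligand charge sum = -4.
With W in oxidation state +4, the complex ion is [W...].

[W(CN)4(phen)]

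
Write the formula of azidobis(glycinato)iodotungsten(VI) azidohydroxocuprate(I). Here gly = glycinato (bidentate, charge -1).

[W(gly)2I(N3)][Cu(N3)(OH)]2

Cation [W…]: ligand charges -4, W(VI) ⇒ ion charge 2+.
Anion [Cu…]: ligand charges -2, Cu(I) ⇒ ion charge 1−.
One 2+ cation requires 2 of the 1− anion.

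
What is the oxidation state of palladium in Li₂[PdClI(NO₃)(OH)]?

2 lithium outside the brackets (+1 each) → the complex ion is 2−.
Ligand charges: 1×I = -1; 1×Cl = -1; 1×NO3 = -1; 1×OH = -1; sum -4.
Pd + (-4) = 2− ⇒ Pd is +2.

+2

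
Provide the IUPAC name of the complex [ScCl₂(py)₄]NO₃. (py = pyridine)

dichlorotetrakis(pyridine)scandium(III) nitrate

The 1 nitrate counter-ion carries a total charge of -1, so each complex ion is 1+.
Ligand charges: 4×pyridine (neutral), 2×chloro (-1 each); total -2. So Sc + (-2) = 1+, giving Sc = +3.
Ligands are named alphabetically: chloro before pyridine.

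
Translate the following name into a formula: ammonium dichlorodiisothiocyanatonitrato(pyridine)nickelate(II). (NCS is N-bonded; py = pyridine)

Ligands: 2 chloro (Cl, -1), 2 isothiocyanato (NCS, -1), 1 nitrato (NO3, -1), 1 pyridine (py, neutral). Ligand charge sum = -5.
With Ni in oxidation state +2, the complex ion is [Ni...]^3−.
Charge balance with ammonium (+1) requires 1 complex ion per 3 ammonium.

(NH4)3[NiCl2(NCS)2(NO3)(py)]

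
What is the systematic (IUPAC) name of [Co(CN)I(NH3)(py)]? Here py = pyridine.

There is no counter-ion, so the complex is neutral overall.
Ligand charges: 1×cyano (-1 each), 1×iodo (-1 each), 1×ammine (neutral), 1×pyridine (neutral); total -2. So Co + (-2) = 0, giving Co = +2.
Ligands are named alphabetically: ammine before cyano before iodo before pyridine.

amminecyanoiodo(pyridine)cobalt(II)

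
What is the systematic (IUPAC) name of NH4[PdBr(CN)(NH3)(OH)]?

The 1 ammonium counter-ion carries a total charge of +1, so each complex ion is 1−.
Ligand charges: 1×cyano (-1 each), 1×ammine (neutral), 1×hydroxo (-1 each), 1×bromo (-1 each); total -3. So Pd + (-3) = 1−, giving Pd = +2.
Ligands are named alphabetically: ammine before bromo before cyano before hydroxo.
The complex ion is anionic, so palladium takes the -ate form palladate(II).

ammonium amminebromocyanohydroxopalladate(II)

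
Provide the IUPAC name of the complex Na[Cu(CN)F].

sodium cyanofluorocuprate(I)

The 1 sodium counter-ion carries a total charge of +1, so each complex ion is 1−.
Ligand charges: 1×fluoro (-1 each), 1×cyano (-1 each); total -2. So Cu + (-2) = 1−, giving Cu = +1.
Ligands are named alphabetically: cyano before fluoro.
The complex ion is anionic, so copper takes the -ate form cuprate(I).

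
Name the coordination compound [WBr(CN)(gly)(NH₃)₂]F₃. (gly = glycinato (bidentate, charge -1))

diamminebromocyano(glycinato)tungsten(VI) fluoride

The 3 fluoride counter-ions carry a total charge of -3, so each complex ion is 3+.
Ligand charges: 1×bromo (-1 each), 2×ammine (neutral), 1×glycinato (-1 each), 1×cyano (-1 each); total -3. So W + (-3) = 3+, giving W = +6.
Ligands are named alphabetically: ammine before bromo before cyano before glycinato.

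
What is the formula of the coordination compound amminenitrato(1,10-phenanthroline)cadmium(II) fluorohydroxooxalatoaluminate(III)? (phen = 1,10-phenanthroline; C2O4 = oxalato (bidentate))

Cation [Cd…]: ligand charges -1, Cd(II) ⇒ ion charge 1+.
Anion [Al…]: ligand charges -4, Al(III) ⇒ ion charge 1−.
One 1+ cation balances one 1− anion.

[Cd(NH3)(NO3)(phen)][Al(C2O4)F(OH)]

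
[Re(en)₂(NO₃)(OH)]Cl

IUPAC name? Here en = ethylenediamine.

bis(ethylenediamine)hydroxonitratorhenium(III) chloride

The 1 chloride counter-ion carries a total charge of -1, so each complex ion is 1+.
Ligand charges: 1×nitrato (-1 each), 2×ethylenediamine (neutral), 1×hydroxo (-1 each); total -2. So Re + (-2) = 1+, giving Re = +3.
Ligands are named alphabetically: ethylenediamine before hydroxo before nitrato.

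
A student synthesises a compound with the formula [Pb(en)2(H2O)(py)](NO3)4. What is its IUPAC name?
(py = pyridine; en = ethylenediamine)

aquabis(ethylenediamine)(pyridine)lead(IV) nitrate

The 4 nitrate counter-ions carry a total charge of -4, so each complex ion is 4+.
Ligand charges: 1×pyridine (neutral), 1×aqua (neutral), 2×ethylenediamine (neutral); total 0. So Pb + (0) = 4+, giving Pb = +4.
Ligands are named alphabetically: aqua before ethylenediamine before pyridine.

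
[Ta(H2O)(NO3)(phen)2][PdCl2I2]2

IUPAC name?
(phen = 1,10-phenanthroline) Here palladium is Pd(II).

Pd is given as +2; the anion's ligand charges sum to -4, so the complex anion is 2−.
With 2 anions per cation, the cation must be 2×2 = 4+.
Cation: ligand charges sum to -1; for the ion to be 4+, Ta = +5.

aquanitratobis(1,10-phenanthroline)tantalum(V) dichlorodiiodopalladate(II)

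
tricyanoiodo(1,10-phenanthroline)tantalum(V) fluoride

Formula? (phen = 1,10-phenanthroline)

Ligands: 1 iodo (I, -1), 3 cyano (CN, -1), 1 1,10-phenanthroline (phen, neutral). Ligand charge sum = -4.
With Ta in oxidation state +5, the complex ion is [Ta...]^1+.
Charge balance with fluoride (-1) requires 1 complex ion per 1 fluoride.

[Ta(CN)3I(phen)]F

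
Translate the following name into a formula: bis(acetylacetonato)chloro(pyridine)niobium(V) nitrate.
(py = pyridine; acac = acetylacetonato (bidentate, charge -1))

Ligands: 1 pyridine (py, neutral), 2 acetylacetonato (acac, -1), 1 chloro (Cl, -1). Ligand charge sum = -3.
With Nb in oxidation state +5, the complex ion is [Nb...]^2+.
Charge balance with nitrate (-1) requires 1 complex ion per 2 nitrate.

[Nb(acac)2Cl(py)](NO3)2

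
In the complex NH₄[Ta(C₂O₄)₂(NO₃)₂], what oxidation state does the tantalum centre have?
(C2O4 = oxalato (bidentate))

1 ammonium outside the brackets (+1 each) → the complex ion is 1−.
Ligand charges: 2×NO3 = -2; 2×C2O4 = -4; sum -6.
Ta + (-6) = 1− ⇒ Ta is +5.

+5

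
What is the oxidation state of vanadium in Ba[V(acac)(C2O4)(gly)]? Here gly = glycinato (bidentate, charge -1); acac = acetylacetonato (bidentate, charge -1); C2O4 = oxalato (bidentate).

1 barium outside the brackets (+2 each) → the complex ion is 2−.
Ligand charges: 1×gly = -1; 1×acac = -1; 1×C2O4 = -2; sum -4.
V + (-4) = 2− ⇒ V is +2.

+2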